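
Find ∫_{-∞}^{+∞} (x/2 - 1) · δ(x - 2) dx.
0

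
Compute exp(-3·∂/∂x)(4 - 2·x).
10 - 2 x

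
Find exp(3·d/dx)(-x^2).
- x^{2} - 6 x - 9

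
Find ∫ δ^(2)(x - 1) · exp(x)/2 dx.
\frac{e}{2}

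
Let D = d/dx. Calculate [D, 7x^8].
56 x^{7}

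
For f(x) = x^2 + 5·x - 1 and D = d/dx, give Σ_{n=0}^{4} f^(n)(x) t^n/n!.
t^{2} + t \left(2 x + 5\right) + x^{2} + 5 x - 1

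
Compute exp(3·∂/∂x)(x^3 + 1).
x^{3} + 9 x^{2} + 27 x + 28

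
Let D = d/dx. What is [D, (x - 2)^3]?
3 \left(x - 2\right)^{2}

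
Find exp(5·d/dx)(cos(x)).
\cos{\left(x + 5 \right)}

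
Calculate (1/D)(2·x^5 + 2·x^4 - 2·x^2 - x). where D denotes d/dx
\frac{x^{6}}{3} + \frac{2 x^{5}}{5} - \frac{2 x^{3}}{3} - \frac{x^{2}}{2}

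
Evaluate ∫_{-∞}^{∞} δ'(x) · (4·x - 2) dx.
-4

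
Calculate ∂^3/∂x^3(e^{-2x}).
- 8 e^{- 2 x}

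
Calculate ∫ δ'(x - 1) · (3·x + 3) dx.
-3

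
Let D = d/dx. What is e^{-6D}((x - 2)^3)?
x^{3} - 24 x^{2} + 192 x - 512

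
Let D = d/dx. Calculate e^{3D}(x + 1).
x + 4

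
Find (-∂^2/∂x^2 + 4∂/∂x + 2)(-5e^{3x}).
- 25 e^{3 x}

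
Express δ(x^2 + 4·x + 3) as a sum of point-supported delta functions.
\frac{\delta(x + 3) + \delta(x + 1)}{2}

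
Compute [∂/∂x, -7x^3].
- 21 x^{2}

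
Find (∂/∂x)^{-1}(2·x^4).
\frac{2 x^{5}}{5}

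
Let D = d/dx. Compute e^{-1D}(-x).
1 - x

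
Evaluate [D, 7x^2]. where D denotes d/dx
14 x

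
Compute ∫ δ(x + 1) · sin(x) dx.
- \sin{\left(1 \right)}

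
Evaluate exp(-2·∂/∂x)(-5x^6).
- 5 x^{6} + 60 x^{5} - 300 x^{4} + 800 x^{3} - 1200 x^{2} + 960 x - 320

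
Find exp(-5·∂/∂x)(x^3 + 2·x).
x^{3} - 15 x^{2} + 77 x - 135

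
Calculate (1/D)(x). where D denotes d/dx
\frac{x^{2}}{2}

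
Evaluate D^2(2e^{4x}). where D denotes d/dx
32 e^{4 x}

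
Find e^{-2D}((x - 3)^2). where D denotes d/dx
x^{2} - 10 x + 25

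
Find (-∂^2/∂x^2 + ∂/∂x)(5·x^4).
20 x^{2} \left(x - 3\right)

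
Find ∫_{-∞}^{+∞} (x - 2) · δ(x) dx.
-2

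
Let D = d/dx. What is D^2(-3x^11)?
- 330 x^{9}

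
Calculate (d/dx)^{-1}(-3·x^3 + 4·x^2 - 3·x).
- \frac{3 x^{4}}{4} + \frac{4 x^{3}}{3} - \frac{3 x^{2}}{2}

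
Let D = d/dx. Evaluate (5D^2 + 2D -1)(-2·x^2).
2 x^{2} - 8 x - 20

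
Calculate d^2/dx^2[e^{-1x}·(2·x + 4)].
2 x e^{- x}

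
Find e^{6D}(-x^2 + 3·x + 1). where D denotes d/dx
- x^{2} - 9 x - 17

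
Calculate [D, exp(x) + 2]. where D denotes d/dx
e^{x}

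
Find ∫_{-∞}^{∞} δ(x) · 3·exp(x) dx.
3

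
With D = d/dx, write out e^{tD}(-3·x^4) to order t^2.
3 x^{2} \left(- 6 t^{2} - 4 t x - x^{2}\right)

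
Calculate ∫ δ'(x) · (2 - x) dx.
1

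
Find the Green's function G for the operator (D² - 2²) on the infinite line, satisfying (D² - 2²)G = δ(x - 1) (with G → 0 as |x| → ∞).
-\frac{e^{-2|x - 1|}}{4}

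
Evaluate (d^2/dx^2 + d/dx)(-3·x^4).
12 x^{2} \left(- x - 3\right)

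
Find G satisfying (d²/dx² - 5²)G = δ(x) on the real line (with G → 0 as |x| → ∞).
-\frac{e^{-5|x|}}{10}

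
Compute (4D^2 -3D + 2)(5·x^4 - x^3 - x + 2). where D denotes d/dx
10 x^{4} - 62 x^{3} + 249 x^{2} - 26 x + 7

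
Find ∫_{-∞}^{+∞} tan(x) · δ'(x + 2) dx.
- \frac{1}{\cos^{2}{\left(2 \right)}}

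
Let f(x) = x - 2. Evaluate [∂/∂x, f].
1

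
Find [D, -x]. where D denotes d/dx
-1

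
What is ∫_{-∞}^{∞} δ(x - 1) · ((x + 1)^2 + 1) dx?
5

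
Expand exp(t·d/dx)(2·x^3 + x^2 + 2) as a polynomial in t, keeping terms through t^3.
2 t^{3} + t^{2} \left(6 x + 1\right) + 2 t x \left(3 x + 1\right) + 2 x^{3} + x^{2} + 2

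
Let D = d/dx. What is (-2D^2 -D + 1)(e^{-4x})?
- 27 e^{- 4 x}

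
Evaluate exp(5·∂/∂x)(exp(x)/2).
\frac{e^{x + 5}}{2}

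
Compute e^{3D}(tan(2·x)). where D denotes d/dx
\tan{\left(2 x + 6 \right)}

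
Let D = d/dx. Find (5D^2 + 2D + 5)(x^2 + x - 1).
5 x^{2} + 9 x + 7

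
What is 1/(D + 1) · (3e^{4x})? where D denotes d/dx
\frac{3 e^{4 x}}{5}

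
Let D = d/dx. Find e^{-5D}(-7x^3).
- 7 x^{3} + 105 x^{2} - 525 x + 875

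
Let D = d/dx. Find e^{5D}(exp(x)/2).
\frac{e^{x + 5}}{2}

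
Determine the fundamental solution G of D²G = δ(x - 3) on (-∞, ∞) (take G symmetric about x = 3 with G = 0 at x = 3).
\frac{|x - 3|}{2}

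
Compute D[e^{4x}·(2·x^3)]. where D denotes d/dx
x^{2} \left(8 x + 6\right) e^{4 x}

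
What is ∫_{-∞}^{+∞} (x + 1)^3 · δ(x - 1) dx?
8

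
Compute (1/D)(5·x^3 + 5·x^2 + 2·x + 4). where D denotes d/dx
\frac{5 x^{4}}{4} + \frac{5 x^{3}}{3} + x^{2} + 4 x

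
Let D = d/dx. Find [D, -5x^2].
- 10 x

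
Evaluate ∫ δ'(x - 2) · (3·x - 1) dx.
-3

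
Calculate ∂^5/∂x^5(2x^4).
0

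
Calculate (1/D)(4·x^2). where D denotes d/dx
\frac{4 x^{3}}{3}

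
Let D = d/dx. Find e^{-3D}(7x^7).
7 x^{7} - 147 x^{6} + 1323 x^{5} - 6615 x^{4} + 19845 x^{3} - 35721 x^{2} + 35721 x - 15309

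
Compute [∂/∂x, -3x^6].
- 18 x^{5}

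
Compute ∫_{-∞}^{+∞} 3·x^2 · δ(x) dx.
0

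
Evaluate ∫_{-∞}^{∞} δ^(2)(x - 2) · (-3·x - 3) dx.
0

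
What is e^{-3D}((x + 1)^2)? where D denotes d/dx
x^{2} - 4 x + 4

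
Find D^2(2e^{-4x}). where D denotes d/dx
32 e^{- 4 x}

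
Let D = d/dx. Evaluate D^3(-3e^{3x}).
- 81 e^{3 x}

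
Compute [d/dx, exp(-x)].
- e^{- x}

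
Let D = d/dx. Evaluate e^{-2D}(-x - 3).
- x - 1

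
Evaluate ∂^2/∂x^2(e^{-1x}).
e^{- x}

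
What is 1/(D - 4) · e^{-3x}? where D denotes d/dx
- \frac{e^{- 3 x}}{7}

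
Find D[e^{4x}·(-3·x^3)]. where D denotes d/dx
x^{2} \left(- 12 x - 9\right) e^{4 x}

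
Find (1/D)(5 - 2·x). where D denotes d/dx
- x^{2} + 5 x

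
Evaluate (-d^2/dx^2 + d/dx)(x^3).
3 x \left(x - 2\right)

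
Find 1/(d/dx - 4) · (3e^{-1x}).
- \frac{3 e^{- x}}{5}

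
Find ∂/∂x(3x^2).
6 x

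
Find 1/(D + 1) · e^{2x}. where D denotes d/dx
\frac{e^{2 x}}{3}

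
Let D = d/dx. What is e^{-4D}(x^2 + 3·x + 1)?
x^{2} - 5 x + 5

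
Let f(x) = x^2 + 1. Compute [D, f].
2 x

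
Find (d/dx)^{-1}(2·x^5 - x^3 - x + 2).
\frac{x^{6}}{3} - \frac{x^{4}}{4} - \frac{x^{2}}{2} + 2 x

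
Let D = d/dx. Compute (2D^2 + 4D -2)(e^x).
4 e^{x}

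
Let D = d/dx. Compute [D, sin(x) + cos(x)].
- \sin{\left(x \right)} + \cos{\left(x \right)}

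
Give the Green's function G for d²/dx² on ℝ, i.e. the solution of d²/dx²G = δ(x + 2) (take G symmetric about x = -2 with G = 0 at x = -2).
\frac{|x + 2|}{2}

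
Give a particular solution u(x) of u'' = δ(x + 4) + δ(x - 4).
\frac{|x + 4|}{2} + \frac{|x - 4|}{2}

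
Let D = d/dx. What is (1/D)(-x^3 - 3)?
- \frac{x^{4}}{4} - 3 x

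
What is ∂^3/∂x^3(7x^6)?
840 x^{3}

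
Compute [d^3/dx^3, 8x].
24\frac{d^{2}}{dx^{2}}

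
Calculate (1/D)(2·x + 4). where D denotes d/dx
x^{2} + 4 x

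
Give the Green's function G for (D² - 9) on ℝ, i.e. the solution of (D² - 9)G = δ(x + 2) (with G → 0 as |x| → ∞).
-\frac{e^{-3|x + 2|}}{6}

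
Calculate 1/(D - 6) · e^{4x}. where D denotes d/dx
- \frac{e^{4 x}}{2}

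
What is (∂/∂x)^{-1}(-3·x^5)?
- \frac{x^{6}}{2}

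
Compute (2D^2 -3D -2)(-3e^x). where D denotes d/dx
9 e^{x}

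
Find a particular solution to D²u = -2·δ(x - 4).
-|x - 4|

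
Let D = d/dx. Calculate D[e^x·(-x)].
\left(- x - 1\right) e^{x}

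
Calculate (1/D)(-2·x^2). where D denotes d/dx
- \frac{2 x^{3}}{3}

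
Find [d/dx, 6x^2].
12 x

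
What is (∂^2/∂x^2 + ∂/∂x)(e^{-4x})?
12 e^{- 4 x}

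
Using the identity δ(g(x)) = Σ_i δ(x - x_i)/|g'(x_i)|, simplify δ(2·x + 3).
\frac{\delta(x + 3/2)}{2}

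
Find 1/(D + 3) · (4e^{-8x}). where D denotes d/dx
- \frac{4 e^{- 8 x}}{5}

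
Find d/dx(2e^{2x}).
4 e^{2 x}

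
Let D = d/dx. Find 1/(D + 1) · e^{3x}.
\frac{e^{3 x}}{4}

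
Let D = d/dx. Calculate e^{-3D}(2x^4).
2 x^{4} - 24 x^{3} + 108 x^{2} - 216 x + 162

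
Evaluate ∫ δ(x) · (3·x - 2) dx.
-2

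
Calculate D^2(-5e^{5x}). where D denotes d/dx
- 125 e^{5 x}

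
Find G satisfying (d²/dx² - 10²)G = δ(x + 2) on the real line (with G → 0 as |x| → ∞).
-\frac{e^{-10|x + 2|}}{20}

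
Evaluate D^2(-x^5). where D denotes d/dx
- 20 x^{3}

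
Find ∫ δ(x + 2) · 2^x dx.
\frac{1}{4}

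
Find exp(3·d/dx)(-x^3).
- x^{3} - 9 x^{2} - 27 x - 27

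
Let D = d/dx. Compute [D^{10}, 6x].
60D^{9}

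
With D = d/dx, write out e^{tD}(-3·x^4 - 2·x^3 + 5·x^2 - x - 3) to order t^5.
- 3 t^{4} - t^{3} \left(12 x + 2\right) - t^{2} \left(18 x^{2} + 6 x - 5\right) - t \left(12 x^{3} + 6 x^{2} - 10 x + 1\right) - 3 x^{4} - 2 x^{3} + 5 x^{2} - x - 3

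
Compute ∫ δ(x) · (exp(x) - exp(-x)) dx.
0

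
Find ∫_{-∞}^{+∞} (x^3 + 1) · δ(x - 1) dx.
2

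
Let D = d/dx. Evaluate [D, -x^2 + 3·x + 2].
3 - 2 x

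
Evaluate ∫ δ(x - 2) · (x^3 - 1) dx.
7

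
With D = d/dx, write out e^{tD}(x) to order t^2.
t + x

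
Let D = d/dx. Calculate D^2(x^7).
42 x^{5}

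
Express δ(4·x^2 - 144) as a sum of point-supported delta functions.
\frac{\delta(x - 6) + \delta(x + 6)}{48}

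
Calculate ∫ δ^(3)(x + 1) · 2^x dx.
- \frac{\log{\left(2 \right)}^{3}}{2}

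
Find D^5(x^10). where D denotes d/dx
30240 x^{5}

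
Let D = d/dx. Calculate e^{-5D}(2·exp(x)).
2 e^{x - 5}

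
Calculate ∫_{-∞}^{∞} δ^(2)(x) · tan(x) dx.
0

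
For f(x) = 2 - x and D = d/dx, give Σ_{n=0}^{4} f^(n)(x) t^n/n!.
- t - x + 2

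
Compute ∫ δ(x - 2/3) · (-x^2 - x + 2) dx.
\frac{8}{9}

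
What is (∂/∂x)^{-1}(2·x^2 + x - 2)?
\frac{2 x^{3}}{3} + \frac{x^{2}}{2} - 2 x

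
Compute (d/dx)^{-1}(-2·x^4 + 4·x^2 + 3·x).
- \frac{2 x^{5}}{5} + \frac{4 x^{3}}{3} + \frac{3 x^{2}}{2}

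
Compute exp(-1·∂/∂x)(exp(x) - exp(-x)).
- e^{1 - x} + e^{x - 1}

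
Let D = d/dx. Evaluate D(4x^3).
12 x^{2}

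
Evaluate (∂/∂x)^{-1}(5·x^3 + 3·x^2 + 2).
\frac{5 x^{4}}{4} + x^{3} + 2 x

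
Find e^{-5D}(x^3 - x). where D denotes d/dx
x^{3} - 15 x^{2} + 74 x - 120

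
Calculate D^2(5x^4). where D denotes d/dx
60 x^{2}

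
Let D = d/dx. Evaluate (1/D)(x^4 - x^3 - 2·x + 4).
\frac{x^{5}}{5} - \frac{x^{4}}{4} - x^{2} + 4 x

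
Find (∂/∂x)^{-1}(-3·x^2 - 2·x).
- x^{3} - x^{2}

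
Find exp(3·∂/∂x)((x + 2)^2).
x^{2} + 10 x + 25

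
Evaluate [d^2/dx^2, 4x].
8\frac{d}{dx}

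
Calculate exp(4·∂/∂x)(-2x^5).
- 2 x^{5} - 40 x^{4} - 320 x^{3} - 1280 x^{2} - 2560 x - 2048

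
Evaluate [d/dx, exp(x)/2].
\frac{e^{x}}{2}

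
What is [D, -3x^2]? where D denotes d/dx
- 6 x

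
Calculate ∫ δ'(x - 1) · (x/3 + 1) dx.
- \frac{1}{3}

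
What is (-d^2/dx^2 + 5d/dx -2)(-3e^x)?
- 6 e^{x}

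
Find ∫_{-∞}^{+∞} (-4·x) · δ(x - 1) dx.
-4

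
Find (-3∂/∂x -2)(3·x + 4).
- 6 x - 17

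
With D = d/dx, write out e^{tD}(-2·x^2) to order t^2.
- 2 t^{2} - 4 t x - 2 x^{2}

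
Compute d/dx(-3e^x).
- 3 e^{x}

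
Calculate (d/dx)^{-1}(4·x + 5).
2 x^{2} + 5 x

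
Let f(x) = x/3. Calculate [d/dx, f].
\frac{1}{3}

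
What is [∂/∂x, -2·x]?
-2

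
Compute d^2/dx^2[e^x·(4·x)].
4 \left(x + 2\right) e^{x}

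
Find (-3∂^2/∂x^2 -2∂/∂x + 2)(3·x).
6 x - 6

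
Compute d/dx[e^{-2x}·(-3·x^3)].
x^{2} \left(6 x - 9\right) e^{- 2 x}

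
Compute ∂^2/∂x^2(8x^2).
16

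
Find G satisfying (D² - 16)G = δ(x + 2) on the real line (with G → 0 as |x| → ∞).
-\frac{e^{-4|x + 2|}}{8}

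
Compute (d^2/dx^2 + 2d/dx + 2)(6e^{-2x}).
12 e^{- 2 x}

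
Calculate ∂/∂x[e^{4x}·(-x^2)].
2 x \left(- 2 x - 1\right) e^{4 x}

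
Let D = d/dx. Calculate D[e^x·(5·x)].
5 \left(x + 1\right) e^{x}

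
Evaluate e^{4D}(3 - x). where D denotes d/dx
- x - 1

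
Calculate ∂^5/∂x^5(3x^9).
45360 x^{4}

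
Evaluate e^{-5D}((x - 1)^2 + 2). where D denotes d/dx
x^{2} - 12 x + 38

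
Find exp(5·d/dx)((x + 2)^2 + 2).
x^{2} + 14 x + 51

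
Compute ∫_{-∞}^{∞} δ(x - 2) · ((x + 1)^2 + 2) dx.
11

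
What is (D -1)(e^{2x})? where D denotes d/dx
e^{2 x}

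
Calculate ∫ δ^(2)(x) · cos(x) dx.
-1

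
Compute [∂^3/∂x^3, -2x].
-6\frac{d^{2}}{dx^{2}}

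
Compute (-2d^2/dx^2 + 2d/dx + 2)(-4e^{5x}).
152 e^{5 x}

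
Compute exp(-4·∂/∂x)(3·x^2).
3 x^{2} - 24 x + 48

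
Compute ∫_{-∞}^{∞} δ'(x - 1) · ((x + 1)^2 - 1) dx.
-4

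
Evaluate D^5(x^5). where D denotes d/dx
120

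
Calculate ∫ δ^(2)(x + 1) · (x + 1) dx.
0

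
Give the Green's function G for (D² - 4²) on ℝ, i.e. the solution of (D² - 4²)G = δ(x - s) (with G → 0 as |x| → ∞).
-\frac{e^{-4|x-s|}}{8}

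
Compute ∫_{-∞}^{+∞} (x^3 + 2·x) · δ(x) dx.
0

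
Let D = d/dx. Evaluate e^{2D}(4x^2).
4 x^{2} + 16 x + 16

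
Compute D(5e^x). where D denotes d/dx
5 e^{x}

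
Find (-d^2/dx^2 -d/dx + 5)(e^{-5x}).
- 15 e^{- 5 x}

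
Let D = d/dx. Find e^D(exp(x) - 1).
e^{x + 1} - 1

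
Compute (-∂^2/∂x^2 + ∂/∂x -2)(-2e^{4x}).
28 e^{4 x}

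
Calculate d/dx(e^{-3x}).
- 3 e^{- 3 x}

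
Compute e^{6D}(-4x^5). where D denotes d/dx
- 4 x^{5} - 120 x^{4} - 1440 x^{3} - 8640 x^{2} - 25920 x - 31104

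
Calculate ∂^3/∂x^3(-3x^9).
- 1512 x^{6}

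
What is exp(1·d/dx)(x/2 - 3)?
\frac{x}{2} - \frac{5}{2}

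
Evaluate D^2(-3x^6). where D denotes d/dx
- 90 x^{4}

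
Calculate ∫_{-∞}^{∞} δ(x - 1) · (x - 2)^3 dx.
-1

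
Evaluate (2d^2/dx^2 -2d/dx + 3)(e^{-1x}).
7 e^{- x}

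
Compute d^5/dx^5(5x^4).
0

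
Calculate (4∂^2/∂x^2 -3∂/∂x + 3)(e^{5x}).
88 e^{5 x}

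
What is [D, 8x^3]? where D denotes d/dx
24 x^{2}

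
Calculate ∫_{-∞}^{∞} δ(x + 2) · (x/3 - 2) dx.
- \frac{8}{3}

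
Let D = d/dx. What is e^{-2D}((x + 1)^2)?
x^{2} - 2 x + 1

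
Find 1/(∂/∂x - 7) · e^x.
- \frac{e^{x}}{6}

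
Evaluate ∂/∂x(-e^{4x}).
- 4 e^{4 x}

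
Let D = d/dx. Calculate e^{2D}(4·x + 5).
4 x + 13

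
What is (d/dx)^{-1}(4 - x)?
- \frac{x^{2}}{2} + 4 x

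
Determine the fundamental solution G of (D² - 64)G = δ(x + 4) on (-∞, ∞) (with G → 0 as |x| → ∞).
-\frac{e^{-8|x + 4|}}{16}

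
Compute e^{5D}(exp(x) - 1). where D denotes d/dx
e^{x + 5} - 1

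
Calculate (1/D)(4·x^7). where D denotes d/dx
\frac{x^{8}}{2}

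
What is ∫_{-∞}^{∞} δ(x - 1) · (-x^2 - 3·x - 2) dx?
-6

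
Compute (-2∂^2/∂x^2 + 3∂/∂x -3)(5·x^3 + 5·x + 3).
- 15 x^{3} + 45 x^{2} - 75 x + 6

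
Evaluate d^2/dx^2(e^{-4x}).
16 e^{- 4 x}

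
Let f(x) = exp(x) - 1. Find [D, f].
e^{x}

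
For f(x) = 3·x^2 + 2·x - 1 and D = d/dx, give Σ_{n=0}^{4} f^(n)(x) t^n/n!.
3 t^{2} + 2 t \left(3 x + 1\right) + 3 x^{2} + 2 x - 1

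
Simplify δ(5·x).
\frac{\delta(x)}{5}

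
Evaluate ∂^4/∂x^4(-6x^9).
- 18144 x^{5}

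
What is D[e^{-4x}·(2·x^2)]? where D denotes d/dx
4 x \left(1 - 2 x\right) e^{- 4 x}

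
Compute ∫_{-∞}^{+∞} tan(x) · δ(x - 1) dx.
\tan{\left(1 \right)}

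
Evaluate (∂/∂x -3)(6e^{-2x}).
- 30 e^{- 2 x}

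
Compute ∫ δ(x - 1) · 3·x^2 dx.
3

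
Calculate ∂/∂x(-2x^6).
- 12 x^{5}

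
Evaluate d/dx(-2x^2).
- 4 x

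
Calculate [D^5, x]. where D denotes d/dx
5D^{4}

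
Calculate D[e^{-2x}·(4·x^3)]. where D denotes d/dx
x^{2} \left(12 - 8 x\right) e^{- 2 x}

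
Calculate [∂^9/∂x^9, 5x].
45\frac{d^{8}}{dx^{8}}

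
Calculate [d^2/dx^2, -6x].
-12\frac{d}{dx}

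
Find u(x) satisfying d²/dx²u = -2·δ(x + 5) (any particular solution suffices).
-|x + 5|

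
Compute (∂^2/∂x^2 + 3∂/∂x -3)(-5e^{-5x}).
- 35 e^{- 5 x}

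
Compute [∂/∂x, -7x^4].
- 28 x^{3}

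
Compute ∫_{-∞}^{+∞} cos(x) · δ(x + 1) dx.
\cos{\left(1 \right)}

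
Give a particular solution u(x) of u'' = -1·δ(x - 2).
-\frac{|x - 2|}{2}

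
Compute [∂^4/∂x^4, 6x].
24\frac{d^{3}}{dx^{3}}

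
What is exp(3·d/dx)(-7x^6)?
- 7 x^{6} - 126 x^{5} - 945 x^{4} - 3780 x^{3} - 8505 x^{2} - 10206 x - 5103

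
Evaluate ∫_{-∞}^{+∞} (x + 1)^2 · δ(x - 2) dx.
9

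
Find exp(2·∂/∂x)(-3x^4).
- 3 x^{4} - 24 x^{3} - 72 x^{2} - 96 x - 48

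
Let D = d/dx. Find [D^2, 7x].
14D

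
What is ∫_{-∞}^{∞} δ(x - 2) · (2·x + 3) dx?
7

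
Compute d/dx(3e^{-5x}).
- 15 e^{- 5 x}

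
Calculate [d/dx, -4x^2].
- 8 x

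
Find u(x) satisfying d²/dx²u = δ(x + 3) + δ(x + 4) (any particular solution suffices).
\frac{|x + 3|}{2} + \frac{|x + 4|}{2}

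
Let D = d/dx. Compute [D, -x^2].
- 2 x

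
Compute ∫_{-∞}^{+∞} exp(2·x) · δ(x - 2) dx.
e^{4}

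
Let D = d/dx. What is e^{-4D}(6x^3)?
6 x^{3} - 72 x^{2} + 288 x - 384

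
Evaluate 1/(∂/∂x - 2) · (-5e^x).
5 e^{x}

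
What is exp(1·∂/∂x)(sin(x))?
\sin{\left(x + 1 \right)}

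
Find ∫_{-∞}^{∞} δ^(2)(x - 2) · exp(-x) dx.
e^{-2}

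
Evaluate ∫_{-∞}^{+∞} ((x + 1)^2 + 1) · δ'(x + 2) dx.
2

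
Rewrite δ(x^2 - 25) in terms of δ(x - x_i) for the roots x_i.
\frac{\delta(x + 5) + \delta(x - 5)}{10}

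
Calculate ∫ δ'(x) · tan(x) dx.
-1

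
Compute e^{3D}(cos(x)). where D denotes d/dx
\cos{\left(x + 3 \right)}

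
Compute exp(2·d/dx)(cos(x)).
\cos{\left(x + 2 \right)}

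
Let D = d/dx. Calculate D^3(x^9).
504 x^{6}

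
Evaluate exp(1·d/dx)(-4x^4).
- 4 x^{4} - 16 x^{3} - 24 x^{2} - 16 x - 4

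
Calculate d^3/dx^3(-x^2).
0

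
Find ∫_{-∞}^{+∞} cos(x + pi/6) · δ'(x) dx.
\frac{1}{2}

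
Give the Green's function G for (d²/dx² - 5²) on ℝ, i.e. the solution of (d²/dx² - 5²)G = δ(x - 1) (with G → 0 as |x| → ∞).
-\frac{e^{-5|x - 1|}}{10}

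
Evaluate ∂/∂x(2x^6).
12 x^{5}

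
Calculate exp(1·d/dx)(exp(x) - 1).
e^{x + 1} - 1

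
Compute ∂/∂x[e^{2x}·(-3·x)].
\left(- 6 x - 3\right) e^{2 x}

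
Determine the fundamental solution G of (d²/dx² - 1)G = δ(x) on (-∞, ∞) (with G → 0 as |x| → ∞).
-\frac{e^{-|x|}}{2}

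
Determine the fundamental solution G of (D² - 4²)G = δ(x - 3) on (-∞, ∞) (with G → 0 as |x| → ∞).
-\frac{e^{-4|x - 3|}}{8}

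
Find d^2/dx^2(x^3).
6 x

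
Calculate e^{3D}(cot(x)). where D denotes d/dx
\cot{\left(x + 3 \right)}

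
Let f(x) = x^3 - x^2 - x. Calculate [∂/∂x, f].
3 x^{2} - 2 x - 1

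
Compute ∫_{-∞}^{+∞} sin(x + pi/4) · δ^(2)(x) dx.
- \frac{\sqrt{2}}{2}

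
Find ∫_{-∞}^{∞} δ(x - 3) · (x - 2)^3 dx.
1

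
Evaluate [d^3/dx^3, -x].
-3\frac{d^{2}}{dx^{2}}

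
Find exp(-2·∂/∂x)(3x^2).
3 x^{2} - 12 x + 12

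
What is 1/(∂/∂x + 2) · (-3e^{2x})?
- \frac{3 e^{2 x}}{4}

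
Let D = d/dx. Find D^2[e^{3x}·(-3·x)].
\left(- 27 x - 18\right) e^{3 x}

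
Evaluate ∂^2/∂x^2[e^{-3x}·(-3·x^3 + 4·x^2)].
\left(- 27 x^{3} + 90 x^{2} - 66 x + 8\right) e^{- 3 x}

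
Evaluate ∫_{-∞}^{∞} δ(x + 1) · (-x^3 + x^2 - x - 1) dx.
2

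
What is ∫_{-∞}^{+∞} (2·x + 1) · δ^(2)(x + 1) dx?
0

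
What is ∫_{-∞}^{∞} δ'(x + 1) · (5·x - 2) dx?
-5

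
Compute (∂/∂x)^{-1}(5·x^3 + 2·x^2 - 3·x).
\frac{5 x^{4}}{4} + \frac{2 x^{3}}{3} - \frac{3 x^{2}}{2}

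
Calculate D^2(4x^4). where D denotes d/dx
48 x^{2}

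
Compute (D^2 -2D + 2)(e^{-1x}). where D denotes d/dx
5 e^{- x}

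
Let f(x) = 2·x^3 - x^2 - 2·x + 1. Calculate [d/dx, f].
6 x^{2} - 2 x - 2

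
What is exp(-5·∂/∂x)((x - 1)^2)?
x^{2} - 12 x + 36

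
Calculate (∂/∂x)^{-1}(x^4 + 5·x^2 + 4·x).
\frac{x^{5}}{5} + \frac{5 x^{3}}{3} + 2 x^{2}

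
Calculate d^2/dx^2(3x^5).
60 x^{3}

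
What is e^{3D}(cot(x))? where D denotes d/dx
\cot{\left(x + 3 \right)}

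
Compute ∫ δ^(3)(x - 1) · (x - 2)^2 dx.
0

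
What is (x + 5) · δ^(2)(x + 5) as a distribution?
-2\delta'(x + 5)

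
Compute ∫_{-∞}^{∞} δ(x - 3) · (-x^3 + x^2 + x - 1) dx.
-16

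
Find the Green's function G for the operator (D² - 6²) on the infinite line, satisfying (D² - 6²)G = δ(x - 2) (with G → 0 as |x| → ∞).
-\frac{e^{-6|x - 2|}}{12}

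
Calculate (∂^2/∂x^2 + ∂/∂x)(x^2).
2 x + 2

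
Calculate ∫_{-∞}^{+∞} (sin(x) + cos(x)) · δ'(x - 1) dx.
- \cos{\left(1 \right)} + \sin{\left(1 \right)}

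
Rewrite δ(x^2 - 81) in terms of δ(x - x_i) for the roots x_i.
\frac{\delta(x - 9) + \delta(x + 9)}{18}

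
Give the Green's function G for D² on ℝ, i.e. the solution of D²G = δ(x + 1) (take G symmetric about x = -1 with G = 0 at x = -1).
\frac{|x + 1|}{2}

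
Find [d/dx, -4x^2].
- 8 x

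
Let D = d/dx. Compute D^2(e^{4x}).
16 e^{4 x}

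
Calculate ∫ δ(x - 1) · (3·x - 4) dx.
-1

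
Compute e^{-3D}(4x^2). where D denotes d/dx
4 x^{2} - 24 x + 36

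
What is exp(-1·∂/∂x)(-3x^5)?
- 3 x^{5} + 15 x^{4} - 30 x^{3} + 30 x^{2} - 15 x + 3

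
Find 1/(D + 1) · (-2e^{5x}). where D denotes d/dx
- \frac{e^{5 x}}{3}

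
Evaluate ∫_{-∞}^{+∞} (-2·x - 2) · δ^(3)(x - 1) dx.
0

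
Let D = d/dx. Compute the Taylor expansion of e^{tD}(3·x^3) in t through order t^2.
3 x \left(3 t^{2} + 3 t x + x^{2}\right)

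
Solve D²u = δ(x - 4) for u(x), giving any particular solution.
\frac{|x - 4|}{2}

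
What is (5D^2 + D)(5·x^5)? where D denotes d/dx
25 x^{3} \left(x + 20\right)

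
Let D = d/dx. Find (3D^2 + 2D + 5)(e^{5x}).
90 e^{5 x}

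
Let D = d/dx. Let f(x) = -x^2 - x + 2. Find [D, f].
- 2 x - 1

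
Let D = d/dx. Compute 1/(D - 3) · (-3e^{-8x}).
\frac{3 e^{- 8 x}}{11}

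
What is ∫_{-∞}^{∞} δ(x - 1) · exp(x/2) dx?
e^{\frac{1}{2}}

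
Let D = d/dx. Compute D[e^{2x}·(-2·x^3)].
x^{2} \left(- 4 x - 6\right) e^{2 x}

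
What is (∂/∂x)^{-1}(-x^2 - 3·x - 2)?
- \frac{x^{3}}{3} - \frac{3 x^{2}}{2} - 2 x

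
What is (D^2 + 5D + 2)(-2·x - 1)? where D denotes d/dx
- 4 x - 12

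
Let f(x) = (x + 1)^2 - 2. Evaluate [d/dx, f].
2 x + 2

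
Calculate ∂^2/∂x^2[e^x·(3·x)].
3 \left(x + 2\right) e^{x}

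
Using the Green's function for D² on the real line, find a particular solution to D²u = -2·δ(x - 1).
-|x - 1|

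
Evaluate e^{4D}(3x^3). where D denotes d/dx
3 x^{3} + 36 x^{2} + 144 x + 192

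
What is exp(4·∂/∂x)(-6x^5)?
- 6 x^{5} - 120 x^{4} - 960 x^{3} - 3840 x^{2} - 7680 x - 6144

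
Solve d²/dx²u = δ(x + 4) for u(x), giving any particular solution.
\frac{|x + 4|}{2}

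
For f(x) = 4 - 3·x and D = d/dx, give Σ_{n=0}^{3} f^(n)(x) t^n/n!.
- 3 t - 3 x + 4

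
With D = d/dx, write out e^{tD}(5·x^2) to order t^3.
5 t^{2} + 10 t x + 5 x^{2}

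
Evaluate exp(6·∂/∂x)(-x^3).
- x^{3} - 18 x^{2} - 108 x - 216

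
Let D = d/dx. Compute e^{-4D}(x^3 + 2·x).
x^{3} - 12 x^{2} + 50 x - 72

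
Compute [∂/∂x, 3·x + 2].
3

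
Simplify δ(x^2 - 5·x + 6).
\frac{\delta(x - 3) + \delta(x - 2)}{1}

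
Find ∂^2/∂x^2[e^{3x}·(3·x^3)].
9 x \left(3 x^{2} + 6 x + 2\right) e^{3 x}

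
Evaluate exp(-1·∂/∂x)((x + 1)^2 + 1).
x^{2} + 1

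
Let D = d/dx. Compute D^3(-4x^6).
- 480 x^{3}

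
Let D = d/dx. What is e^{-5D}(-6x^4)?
- 6 x^{4} + 120 x^{3} - 900 x^{2} + 3000 x - 3750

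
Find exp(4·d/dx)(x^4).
x^{4} + 16 x^{3} + 96 x^{2} + 256 x + 256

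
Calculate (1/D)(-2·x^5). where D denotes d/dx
- \frac{x^{6}}{3}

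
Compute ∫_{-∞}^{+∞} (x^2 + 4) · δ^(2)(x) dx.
2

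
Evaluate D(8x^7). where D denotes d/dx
56 x^{6}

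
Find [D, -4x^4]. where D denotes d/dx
- 16 x^{3}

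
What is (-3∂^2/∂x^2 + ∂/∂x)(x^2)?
2 x - 6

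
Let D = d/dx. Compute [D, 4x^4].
16 x^{3}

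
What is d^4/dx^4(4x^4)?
96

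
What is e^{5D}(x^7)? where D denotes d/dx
x^{7} + 35 x^{6} + 525 x^{5} + 4375 x^{4} + 21875 x^{3} + 65625 x^{2} + 109375 x + 78125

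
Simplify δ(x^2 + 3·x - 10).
\frac{\delta(x + 5) + \delta(x - 2)}{7}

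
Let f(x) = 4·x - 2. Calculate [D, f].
4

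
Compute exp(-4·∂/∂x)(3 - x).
7 - x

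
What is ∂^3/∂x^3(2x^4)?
48 x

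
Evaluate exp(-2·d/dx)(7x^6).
7 x^{6} - 84 x^{5} + 420 x^{4} - 1120 x^{3} + 1680 x^{2} - 1344 x + 448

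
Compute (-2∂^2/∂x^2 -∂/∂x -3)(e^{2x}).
- 13 e^{2 x}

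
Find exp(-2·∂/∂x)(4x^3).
4 x^{3} - 24 x^{2} + 48 x - 32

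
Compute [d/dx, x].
1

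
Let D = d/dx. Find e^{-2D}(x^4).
x^{4} - 8 x^{3} + 24 x^{2} - 32 x + 16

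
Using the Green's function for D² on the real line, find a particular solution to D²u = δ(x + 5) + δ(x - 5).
\frac{|x + 5|}{2} + \frac{|x - 5|}{2}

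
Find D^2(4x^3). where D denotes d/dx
24 x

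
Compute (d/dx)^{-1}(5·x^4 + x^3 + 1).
x^{5} + \frac{x^{4}}{4} + x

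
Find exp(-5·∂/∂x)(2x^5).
2 x^{5} - 50 x^{4} + 500 x^{3} - 2500 x^{2} + 6250 x - 6250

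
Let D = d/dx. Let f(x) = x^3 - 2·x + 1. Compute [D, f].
3 x^{2} - 2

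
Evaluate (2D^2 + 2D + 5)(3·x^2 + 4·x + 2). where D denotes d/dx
15 x^{2} + 32 x + 30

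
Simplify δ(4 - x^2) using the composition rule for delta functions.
\frac{\delta(x - 2) + \delta(x + 2)}{4}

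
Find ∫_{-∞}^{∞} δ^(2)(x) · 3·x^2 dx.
6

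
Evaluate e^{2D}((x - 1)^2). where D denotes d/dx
x^{2} + 2 x + 1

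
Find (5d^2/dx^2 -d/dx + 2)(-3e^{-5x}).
- 396 e^{- 5 x}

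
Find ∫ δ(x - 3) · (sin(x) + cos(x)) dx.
\cos{\left(3 \right)} + \sin{\left(3 \right)}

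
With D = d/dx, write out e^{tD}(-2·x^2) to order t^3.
- 2 t^{2} - 4 t x - 2 x^{2}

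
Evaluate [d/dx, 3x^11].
33 x^{10}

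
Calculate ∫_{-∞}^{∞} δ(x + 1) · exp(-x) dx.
e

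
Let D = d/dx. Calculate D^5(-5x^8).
- 33600 x^{3}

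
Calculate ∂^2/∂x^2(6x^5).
120 x^{3}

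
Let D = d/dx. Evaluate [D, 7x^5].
35 x^{4}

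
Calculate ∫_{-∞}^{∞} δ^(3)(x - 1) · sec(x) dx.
- \left(5 + 6 \tan^{2}{\left(1 \right)}\right) \tan{\left(1 \right)} \sec{\left(1 \right)}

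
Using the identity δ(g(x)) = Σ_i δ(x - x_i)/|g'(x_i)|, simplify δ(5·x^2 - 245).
\frac{\delta(x - 7) + \delta(x + 7)}{70}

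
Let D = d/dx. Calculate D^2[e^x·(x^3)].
x \left(x^{2} + 6 x + 6\right) e^{x}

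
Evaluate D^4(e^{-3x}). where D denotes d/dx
81 e^{- 3 x}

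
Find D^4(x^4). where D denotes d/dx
24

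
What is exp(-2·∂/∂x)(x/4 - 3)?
\frac{x}{4} - \frac{7}{2}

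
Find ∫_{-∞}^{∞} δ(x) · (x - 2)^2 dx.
4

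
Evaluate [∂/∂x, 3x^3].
9 x^{2}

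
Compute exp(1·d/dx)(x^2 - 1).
x \left(x + 2\right)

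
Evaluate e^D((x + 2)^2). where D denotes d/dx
x^{2} + 6 x + 9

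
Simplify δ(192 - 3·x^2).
\frac{\delta(x - 8) + \delta(x + 8)}{48}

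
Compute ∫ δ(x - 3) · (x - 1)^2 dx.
4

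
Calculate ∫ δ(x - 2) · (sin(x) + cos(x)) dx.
\cos{\left(2 \right)} + \sin{\left(2 \right)}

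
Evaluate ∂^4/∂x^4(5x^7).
4200 x^{3}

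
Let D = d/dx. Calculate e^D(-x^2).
- x^{2} - 2 x - 1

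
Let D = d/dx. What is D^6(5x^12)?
3326400 x^{6}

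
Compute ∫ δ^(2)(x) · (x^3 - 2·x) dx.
0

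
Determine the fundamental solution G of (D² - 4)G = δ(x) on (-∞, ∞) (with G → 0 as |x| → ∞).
-\frac{e^{-2|x|}}{4}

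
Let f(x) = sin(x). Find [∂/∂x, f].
\cos{\left(x \right)}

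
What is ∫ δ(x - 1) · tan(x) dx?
\tan{\left(1 \right)}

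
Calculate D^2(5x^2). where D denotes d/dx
10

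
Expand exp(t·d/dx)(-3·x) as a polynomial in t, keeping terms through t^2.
- 3 t - 3 x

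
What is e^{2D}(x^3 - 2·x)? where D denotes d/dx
x^{3} + 6 x^{2} + 10 x + 4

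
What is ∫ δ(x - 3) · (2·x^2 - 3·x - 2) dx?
7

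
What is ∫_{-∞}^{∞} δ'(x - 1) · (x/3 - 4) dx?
- \frac{1}{3}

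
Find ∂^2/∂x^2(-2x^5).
- 40 x^{3}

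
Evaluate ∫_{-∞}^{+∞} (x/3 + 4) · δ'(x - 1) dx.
- \frac{1}{3}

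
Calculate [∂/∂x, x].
1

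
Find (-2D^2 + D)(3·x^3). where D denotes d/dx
9 x \left(x - 4\right)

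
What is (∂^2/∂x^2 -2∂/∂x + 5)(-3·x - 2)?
- 15 x - 4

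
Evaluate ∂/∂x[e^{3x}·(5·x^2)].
5 x \left(3 x + 2\right) e^{3 x}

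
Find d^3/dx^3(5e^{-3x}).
- 135 e^{- 3 x}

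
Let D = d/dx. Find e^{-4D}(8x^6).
8 x^{6} - 192 x^{5} + 1920 x^{4} - 10240 x^{3} + 30720 x^{2} - 49152 x + 32768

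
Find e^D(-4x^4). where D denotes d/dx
- 4 x^{4} - 16 x^{3} - 24 x^{2} - 16 x - 4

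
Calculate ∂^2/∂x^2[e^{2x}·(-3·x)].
12 \left(- x - 1\right) e^{2 x}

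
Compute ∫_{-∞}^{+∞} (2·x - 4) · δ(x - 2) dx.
0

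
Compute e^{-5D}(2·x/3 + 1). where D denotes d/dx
\frac{2 x}{3} - \frac{7}{3}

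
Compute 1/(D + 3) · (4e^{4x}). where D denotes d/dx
\frac{4 e^{4 x}}{7}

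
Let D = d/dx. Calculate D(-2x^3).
- 6 x^{2}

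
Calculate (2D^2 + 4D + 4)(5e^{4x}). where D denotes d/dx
260 e^{4 x}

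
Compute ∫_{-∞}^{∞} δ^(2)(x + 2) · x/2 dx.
0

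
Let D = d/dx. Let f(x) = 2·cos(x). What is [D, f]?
- 2 \sin{\left(x \right)}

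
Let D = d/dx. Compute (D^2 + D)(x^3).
3 x \left(x + 2\right)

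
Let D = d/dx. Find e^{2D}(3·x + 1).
3 x + 7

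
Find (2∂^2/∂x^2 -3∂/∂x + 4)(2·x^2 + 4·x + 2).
8 x^{2} + 4 x + 4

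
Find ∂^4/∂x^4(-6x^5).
- 720 x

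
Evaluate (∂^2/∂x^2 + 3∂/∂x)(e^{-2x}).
- 2 e^{- 2 x}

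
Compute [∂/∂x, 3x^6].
18 x^{5}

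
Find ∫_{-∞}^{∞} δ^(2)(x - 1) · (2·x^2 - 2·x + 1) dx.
4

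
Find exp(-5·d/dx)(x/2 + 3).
\frac{x}{2} + \frac{1}{2}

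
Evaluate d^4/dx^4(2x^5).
240 x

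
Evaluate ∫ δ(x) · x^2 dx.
0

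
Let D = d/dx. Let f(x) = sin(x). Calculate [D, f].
\cos{\left(x \right)}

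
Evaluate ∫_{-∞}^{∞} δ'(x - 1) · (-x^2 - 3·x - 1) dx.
5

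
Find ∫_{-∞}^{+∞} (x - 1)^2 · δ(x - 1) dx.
0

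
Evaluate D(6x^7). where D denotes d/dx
42 x^{6}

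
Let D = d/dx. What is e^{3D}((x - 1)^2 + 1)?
x^{2} + 4 x + 5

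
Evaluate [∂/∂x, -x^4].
- 4 x^{3}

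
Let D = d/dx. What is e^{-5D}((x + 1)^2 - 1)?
x^{2} - 8 x + 15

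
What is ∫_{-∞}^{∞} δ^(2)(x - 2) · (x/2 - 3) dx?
0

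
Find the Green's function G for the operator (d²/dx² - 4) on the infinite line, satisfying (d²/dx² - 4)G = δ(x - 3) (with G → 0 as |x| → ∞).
-\frac{e^{-2|x - 3|}}{4}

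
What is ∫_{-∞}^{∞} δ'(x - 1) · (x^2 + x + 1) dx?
-3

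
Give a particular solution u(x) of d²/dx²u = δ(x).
\frac{|x|}{2}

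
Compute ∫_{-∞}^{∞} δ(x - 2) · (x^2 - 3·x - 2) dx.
-4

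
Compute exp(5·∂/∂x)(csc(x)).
\csc{\left(x + 5 \right)}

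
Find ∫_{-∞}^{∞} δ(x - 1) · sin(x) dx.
\sin{\left(1 \right)}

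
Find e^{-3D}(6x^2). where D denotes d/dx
6 x^{2} - 36 x + 54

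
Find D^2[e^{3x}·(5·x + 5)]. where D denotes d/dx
\left(45 x + 75\right) e^{3 x}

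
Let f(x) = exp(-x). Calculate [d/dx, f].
- e^{- x}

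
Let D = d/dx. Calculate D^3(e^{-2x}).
- 8 e^{- 2 x}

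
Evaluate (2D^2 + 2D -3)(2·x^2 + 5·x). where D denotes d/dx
- 6 x^{2} - 7 x + 18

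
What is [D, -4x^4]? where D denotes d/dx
- 16 x^{3}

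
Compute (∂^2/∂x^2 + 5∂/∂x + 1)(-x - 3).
- x - 8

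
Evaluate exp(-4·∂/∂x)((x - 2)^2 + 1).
x^{2} - 12 x + 37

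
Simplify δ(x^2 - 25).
\frac{\delta(x - 5) + \delta(x + 5)}{10}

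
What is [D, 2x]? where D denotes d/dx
2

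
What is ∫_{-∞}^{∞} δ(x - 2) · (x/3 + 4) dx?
\frac{14}{3}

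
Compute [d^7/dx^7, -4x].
-28\frac{d^{6}}{dx^{6}}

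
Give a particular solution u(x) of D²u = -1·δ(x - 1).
-\frac{|x - 1|}{2}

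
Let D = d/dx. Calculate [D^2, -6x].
-12D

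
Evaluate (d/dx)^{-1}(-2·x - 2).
- x^{2} - 2 x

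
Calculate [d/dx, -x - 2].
-1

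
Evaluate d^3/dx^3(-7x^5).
- 420 x^{2}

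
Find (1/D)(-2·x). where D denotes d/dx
- x^{2}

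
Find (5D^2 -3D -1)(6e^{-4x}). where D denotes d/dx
546 e^{- 4 x}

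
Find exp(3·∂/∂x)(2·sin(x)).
2 \sin{\left(x + 3 \right)}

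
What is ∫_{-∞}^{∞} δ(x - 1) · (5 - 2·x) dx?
3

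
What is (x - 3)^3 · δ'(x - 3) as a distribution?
0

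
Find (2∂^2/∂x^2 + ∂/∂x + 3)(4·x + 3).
12 x + 13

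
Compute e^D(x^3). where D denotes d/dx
x^{3} + 3 x^{2} + 3 x + 1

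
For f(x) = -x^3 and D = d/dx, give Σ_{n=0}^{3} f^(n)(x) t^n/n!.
- t^{3} - 3 t^{2} x - 3 t x^{2} - x^{3}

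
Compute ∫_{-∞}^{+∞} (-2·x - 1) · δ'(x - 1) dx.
2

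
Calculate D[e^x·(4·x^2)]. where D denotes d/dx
4 x \left(x + 2\right) e^{x}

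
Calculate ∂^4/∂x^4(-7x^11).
- 55440 x^{7}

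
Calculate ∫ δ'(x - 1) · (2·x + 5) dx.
-2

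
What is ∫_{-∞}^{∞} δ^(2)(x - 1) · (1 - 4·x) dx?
0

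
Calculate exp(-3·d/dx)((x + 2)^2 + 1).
x^{2} - 2 x + 2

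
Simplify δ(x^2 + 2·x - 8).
\frac{\delta(x + 4) + \delta(x - 2)}{6}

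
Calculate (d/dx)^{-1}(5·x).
\frac{5 x^{2}}{2}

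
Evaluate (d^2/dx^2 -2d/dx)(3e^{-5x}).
105 e^{- 5 x}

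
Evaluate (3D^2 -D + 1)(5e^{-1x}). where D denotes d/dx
25 e^{- x}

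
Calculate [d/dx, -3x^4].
- 12 x^{3}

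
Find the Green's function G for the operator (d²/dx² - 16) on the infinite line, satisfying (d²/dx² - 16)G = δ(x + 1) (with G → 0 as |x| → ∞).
-\frac{e^{-4|x + 1|}}{8}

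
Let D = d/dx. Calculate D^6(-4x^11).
- 1330560 x^{5}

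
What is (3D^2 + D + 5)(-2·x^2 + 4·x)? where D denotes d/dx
- 10 x^{2} + 16 x - 8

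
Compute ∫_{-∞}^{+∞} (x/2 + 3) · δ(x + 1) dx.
\frac{5}{2}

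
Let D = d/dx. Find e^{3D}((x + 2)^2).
x^{2} + 10 x + 25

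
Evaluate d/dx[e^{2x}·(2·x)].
\left(4 x + 2\right) e^{2 x}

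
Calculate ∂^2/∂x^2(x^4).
12 x^{2}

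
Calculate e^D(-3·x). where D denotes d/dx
- 3 x - 3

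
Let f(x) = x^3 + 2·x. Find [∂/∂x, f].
3 x^{2} + 2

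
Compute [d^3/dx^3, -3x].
-9\frac{d^{2}}{dx^{2}}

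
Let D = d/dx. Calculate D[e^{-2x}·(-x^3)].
x^{2} \left(2 x - 3\right) e^{- 2 x}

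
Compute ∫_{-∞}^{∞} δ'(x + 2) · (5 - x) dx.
1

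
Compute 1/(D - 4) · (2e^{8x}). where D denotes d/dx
\frac{e^{8 x}}{2}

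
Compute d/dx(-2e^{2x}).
- 4 e^{2 x}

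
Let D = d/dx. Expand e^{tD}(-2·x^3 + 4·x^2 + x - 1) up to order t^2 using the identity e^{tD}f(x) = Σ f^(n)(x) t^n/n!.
t^{2} \left(4 - 6 x\right) + t \left(- 6 x^{2} + 8 x + 1\right) - 2 x^{3} + 4 x^{2} + x - 1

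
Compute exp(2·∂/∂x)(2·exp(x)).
2 e^{x + 2}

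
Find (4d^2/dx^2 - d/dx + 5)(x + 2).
5 x + 9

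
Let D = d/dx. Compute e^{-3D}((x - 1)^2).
x^{2} - 8 x + 16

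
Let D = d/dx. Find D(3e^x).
3 e^{x}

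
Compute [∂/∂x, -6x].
-6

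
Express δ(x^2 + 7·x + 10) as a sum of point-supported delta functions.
\frac{\delta(x + 5) + \delta(x + 2)}{3}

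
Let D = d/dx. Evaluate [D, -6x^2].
- 12 x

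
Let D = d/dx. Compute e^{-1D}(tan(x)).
\tan{\left(x - 1 \right)}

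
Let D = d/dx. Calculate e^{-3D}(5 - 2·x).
11 - 2 x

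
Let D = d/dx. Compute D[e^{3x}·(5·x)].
\left(15 x + 5\right) e^{3 x}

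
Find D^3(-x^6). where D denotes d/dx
- 120 x^{3}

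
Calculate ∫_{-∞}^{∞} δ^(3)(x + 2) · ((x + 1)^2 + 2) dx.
0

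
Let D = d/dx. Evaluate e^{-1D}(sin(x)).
\sin{\left(x - 1 \right)}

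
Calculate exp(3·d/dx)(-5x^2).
- 5 x^{2} - 30 x - 45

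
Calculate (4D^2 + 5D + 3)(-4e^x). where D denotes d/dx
- 48 e^{x}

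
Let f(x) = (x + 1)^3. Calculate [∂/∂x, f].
3 \left(x + 1\right)^{2}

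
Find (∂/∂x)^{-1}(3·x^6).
\frac{3 x^{7}}{7}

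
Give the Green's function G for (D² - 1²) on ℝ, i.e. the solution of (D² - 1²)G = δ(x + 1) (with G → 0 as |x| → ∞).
-\frac{e^{-|x + 1|}}{2}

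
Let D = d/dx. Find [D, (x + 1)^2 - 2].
2 x + 2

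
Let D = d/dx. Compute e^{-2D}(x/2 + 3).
\frac{x}{2} + 2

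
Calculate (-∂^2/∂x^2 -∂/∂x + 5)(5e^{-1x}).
25 e^{- x}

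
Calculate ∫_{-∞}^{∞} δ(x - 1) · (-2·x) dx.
-2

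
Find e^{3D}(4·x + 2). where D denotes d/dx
4 x + 14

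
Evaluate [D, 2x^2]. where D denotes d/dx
4 x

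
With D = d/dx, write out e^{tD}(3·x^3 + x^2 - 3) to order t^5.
3 t^{3} + t^{2} \left(9 x + 1\right) + t x \left(9 x + 2\right) + 3 x^{3} + x^{2} - 3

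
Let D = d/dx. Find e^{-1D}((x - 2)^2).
x^{2} - 6 x + 9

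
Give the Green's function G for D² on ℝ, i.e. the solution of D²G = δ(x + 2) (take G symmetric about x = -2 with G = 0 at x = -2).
\frac{|x + 2|}{2}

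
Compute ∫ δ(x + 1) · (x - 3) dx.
-4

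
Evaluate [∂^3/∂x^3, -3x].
-9\frac{d^{2}}{dx^{2}}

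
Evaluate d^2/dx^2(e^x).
e^{x}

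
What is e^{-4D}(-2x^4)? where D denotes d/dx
- 2 x^{4} + 32 x^{3} - 192 x^{2} + 512 x - 512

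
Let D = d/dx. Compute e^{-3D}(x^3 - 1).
x^{3} - 9 x^{2} + 27 x - 28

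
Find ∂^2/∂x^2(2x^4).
24 x^{2}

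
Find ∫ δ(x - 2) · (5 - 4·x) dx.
-3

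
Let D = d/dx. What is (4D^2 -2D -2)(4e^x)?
0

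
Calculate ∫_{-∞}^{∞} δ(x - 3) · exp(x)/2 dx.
\frac{e^{3}}{2}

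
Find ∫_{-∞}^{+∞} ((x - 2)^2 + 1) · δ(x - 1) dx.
2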